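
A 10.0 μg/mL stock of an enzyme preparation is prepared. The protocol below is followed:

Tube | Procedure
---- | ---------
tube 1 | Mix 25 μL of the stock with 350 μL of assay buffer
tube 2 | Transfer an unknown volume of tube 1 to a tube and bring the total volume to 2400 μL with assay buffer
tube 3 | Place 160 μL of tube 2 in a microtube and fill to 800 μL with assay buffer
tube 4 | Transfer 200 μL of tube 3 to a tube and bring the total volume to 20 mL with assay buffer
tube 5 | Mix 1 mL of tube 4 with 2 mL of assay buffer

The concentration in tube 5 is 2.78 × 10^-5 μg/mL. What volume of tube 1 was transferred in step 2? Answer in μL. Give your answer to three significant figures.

150 μL

Step 1: 25 μL + 350 μL = 375 μL total → factor 375/25 = 15
Step 2: v brought to 2400 μL → factor = 2400 μL/v
Step 3: 160 μL brought to 800 μL → factor 800/160 = 5
Step 4: 200 μL brought to 20 mL → factor 20000/200 = 100
Step 5: 1 mL + 2 mL = 3 mL total → factor 3/1 = 3
Product of known-step factors = 22500
Overall factor = 10.0 μg/mL / (2.78 × 10^-5 μg/mL) = 3.5971 × 10^5
Step-2 factor = 3.5971 × 10^5 / 22500 = 15.987
v = 2400 μL / 15.987 = 150 μL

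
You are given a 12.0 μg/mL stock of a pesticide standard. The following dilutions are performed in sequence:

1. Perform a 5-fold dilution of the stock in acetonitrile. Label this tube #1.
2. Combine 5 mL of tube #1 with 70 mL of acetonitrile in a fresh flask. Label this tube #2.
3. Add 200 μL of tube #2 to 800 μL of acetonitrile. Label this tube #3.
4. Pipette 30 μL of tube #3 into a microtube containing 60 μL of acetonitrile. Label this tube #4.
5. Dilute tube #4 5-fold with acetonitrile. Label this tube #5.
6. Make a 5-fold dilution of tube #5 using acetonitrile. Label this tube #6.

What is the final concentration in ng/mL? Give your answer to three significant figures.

Step 1: 5-fold → factor 5
Step 2: 5 mL + 70 mL = 75 mL total → factor 75/5 = 15
Step 3: 200 μL + 800 μL = 1000 μL total → factor 1000/200 = 5
Step 4: 30 μL + 60 μL = 90 μL total → factor 90/30 = 3
Step 5: 5-fold → factor 5
Step 6: 5-fold → factor 5
Overall dilution factor = 5 × 15 × 5 × 3 × 5 × 5 = 28125
Final = 12.0 μg/mL / 28125 = 0.0004267 μg/mL = 0.427 ng/mL

0.427 ng/mL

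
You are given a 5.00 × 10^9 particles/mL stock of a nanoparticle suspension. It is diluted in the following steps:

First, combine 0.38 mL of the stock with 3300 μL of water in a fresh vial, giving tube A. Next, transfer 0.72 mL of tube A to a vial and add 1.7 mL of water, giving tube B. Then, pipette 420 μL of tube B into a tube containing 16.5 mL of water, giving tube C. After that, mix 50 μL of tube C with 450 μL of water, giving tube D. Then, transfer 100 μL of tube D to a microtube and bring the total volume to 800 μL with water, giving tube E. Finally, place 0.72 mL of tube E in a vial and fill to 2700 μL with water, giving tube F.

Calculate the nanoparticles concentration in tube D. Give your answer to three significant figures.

3.81 × 10^5 particles/mL

Step 1: 0.38 mL + 3300 μL = 3.68 mL total → factor 3.68/0.38 = 9.6842
Step 2: 0.72 mL + 1.7 mL = 2.42 mL total → factor 2.42/0.72 = 3.3611
Step 3: 420 μL + 16.5 mL = 16920 μL total → factor 16920/420 = 40.286
Step 4: 50 μL + 450 μL = 500 μL total → factor 500/50 = 10
Dilution factor through tube D = 9.6842 × 3.3611 × 40.286 × 10 = 13113
[tube D] = 5.00 × 10^9 particles/mL / 13113 = 3.81 × 10^5 particles/mL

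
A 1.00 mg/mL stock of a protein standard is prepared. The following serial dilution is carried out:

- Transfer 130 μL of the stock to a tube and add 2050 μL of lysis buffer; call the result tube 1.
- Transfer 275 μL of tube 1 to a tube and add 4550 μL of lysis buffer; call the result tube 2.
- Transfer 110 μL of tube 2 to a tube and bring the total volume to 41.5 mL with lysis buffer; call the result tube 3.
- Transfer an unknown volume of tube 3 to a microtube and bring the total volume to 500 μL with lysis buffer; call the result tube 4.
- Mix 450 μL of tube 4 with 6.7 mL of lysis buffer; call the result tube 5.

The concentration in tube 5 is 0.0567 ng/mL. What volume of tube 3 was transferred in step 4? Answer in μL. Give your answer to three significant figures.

50.0 μL

Step 1: 130 μL + 2050 μL = 2180 μL total → factor 2180/130 = 16.769
Step 2: 275 μL + 4550 μL = 4825 μL total → factor 4825/275 = 17.545
Step 3: 110 μL brought to 41.5 mL → factor 41500/110 = 377.27
Step 4: v brought to 500 μL → factor = 500 μL/v
Step 5: 450 μL + 6.7 mL = 7150 μL total → factor 7150/450 = 15.889
Product of known-step factors = 1.7637 × 10^6
Overall factor = 1.00 mg/mL / (0.0567 ng/mL) = 1.7637 × 10^7
Step-4 factor = 1.7637 × 10^7 / 1.7637 × 10^6 = 9.9998
v = 500 μL / 9.9998 = 50.0 μL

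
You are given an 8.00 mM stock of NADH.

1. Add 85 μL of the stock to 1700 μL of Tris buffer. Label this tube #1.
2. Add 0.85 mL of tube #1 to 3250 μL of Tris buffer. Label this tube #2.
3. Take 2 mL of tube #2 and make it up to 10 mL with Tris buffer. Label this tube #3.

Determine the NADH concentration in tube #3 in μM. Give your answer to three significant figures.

15.8 μM

Step 1: 85 μL + 1700 μL = 1785 μL total → factor 1785/85 = 21
Step 2: 0.85 mL + 3250 μL = 4.1 mL total → factor 4.1/0.85 = 4.8235
Step 3: 2 mL brought to 10 mL → factor 10/2 = 5
Overall dilution factor = 21 × 4.8235 × 5 = 506.47
Final = 8.00 mM / 506.47 = 0.01580 mM = 15.8 μM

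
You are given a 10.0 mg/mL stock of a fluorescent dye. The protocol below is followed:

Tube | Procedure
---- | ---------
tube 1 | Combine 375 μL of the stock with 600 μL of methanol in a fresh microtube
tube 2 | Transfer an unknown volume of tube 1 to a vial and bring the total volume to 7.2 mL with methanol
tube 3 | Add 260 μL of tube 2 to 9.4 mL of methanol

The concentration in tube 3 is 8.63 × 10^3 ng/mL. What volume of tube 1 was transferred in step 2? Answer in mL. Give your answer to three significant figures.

0.600 mL

Step 1: 375 μL + 600 μL = 975 μL total → factor 975/375 = 2.6
Step 2: v brought to 7.2 mL → factor = 7.2 mL/v
Step 3: 260 μL + 9.4 mL = 9660 μL total → factor 9660/260 = 37.154
Product of known-step factors = 96.6
Overall factor = 10.0 mg/mL / (8.63 × 10^3 ng/mL) = 1158.7
Step-2 factor = 1158.7 / 96.6 = 11.995
v = 7.2 mL / 11.995 = 0.600 mL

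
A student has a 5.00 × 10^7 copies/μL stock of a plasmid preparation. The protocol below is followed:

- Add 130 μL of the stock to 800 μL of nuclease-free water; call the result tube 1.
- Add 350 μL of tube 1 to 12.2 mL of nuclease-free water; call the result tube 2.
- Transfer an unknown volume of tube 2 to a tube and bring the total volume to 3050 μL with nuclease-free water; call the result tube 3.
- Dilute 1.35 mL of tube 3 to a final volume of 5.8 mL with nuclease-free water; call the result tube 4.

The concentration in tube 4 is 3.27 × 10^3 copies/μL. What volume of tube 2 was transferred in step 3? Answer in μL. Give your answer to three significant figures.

220 μL

Step 1: 130 μL + 800 μL = 930 μL total → factor 930/130 = 7.1538
Step 2: 350 μL + 12.2 mL = 12550 μL total → factor 12550/350 = 35.857
Step 3: v brought to 3050 μL → factor = 3050 μL/v
Step 4: 1.35 mL brought to 5.8 mL → factor 5.8/1.35 = 4.2963
Product of known-step factors = 1102.1
Overall factor = 5.00 × 10^7 copies/μL / (3.27 × 10^3 copies/μL) = 15291
Step-3 factor = 15291 / 1102.1 = 13.874
v = 3050 μL / 13.874 = 220 μL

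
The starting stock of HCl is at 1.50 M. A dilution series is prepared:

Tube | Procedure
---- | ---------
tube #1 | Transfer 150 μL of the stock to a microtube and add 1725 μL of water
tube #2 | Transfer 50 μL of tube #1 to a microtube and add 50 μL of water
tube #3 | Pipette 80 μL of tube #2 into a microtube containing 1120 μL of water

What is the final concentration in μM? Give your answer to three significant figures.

Step 1: 150 μL + 1725 μL = 1875 μL total → factor 1875/150 = 12.5
Step 2: 50 μL + 50 μL = 100 μL total → factor 100/50 = 2
Step 3: 80 μL + 1120 μL = 1200 μL total → factor 1200/80 = 15
Overall dilution factor = 12.5 × 2 × 15 = 375
Final = 1.50 M / 375 = 0.004000 M = 4.00 × 10^3 μM

4.00 × 10^3 μM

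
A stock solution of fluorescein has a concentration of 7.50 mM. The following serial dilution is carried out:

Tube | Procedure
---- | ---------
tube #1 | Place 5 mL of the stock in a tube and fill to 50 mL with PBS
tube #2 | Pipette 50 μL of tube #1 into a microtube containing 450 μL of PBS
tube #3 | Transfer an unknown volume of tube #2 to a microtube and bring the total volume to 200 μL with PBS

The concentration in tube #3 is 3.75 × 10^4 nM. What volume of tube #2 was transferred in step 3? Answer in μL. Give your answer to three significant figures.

Step 1: 5 mL brought to 50 mL → factor 50/5 = 10
Step 2: 50 μL + 450 μL = 500 μL total → factor 500/50 = 10
Step 3: v brought to 200 μL → factor = 200 μL/v
Product of known-step factors = 100
Overall factor = 7.50 mM / (3.75 × 10^4 nM) = 200
Step-3 factor = 200 / 100 = 2
v = 200 μL / 2 = 100 μL

100 μL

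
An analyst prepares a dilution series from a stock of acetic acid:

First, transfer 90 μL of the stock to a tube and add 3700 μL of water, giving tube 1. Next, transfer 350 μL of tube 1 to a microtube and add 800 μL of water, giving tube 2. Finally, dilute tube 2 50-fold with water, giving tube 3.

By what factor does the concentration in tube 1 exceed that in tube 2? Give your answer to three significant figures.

3.29

Step 1: 90 μL + 3700 μL = 3790 μL total → factor 3790/90 = 42.111
Step 2: 350 μL + 800 μL = 1150 μL total → factor 1150/350 = 3.2857
Dilution factor to tube 1 = 42.111; to tube 2 = 138.37
[tube 1]/[tube 2] = (factor to tube 2)/(factor to tube 1) = 138.37/42.111 = 3.29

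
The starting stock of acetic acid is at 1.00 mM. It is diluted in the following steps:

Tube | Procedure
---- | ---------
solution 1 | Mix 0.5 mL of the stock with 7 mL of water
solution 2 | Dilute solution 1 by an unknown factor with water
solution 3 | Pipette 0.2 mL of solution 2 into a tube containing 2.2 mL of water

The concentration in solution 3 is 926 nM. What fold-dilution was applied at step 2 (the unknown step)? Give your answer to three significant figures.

Step 1: 0.5 mL + 7 mL = 7.5 mL total → factor 7.5/0.5 = 15
Step 2: unknown factor x
Step 3: 0.2 mL + 2.2 mL = 2.4 mL total → factor 2.4/0.2 = 12
Product of known-step factors = 180
Overall factor = 1.00 mM / (926 nM) = 1079.9
x = 1079.9 / 180 = 6.00

6.00-fold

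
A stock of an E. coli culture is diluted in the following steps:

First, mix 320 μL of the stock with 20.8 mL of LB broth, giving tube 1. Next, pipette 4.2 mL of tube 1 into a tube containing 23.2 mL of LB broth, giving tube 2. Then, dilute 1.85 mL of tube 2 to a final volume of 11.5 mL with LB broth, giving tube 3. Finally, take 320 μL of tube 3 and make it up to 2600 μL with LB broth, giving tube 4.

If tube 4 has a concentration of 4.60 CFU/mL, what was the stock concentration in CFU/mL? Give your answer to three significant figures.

1.00 × 10^5 CFU/mL

Step 1: 320 μL + 20.8 mL = 21120 μL total → factor 21120/320 = 66
Step 2: 4.2 mL + 23.2 mL = 27.4 mL total → factor 27.4/4.2 = 6.5238
Step 3: 1.85 mL brought to 11.5 mL → factor 11.5/1.85 = 6.2162
Step 4: 320 μL brought to 2600 μL → factor 2600/320 = 8.125
Overall dilution factor = 66 × 6.5238 × 6.2162 × 8.125 = 21747
Stock = 4.60 CFU/mL × 21747 = 1.00 × 10^5 CFU/mL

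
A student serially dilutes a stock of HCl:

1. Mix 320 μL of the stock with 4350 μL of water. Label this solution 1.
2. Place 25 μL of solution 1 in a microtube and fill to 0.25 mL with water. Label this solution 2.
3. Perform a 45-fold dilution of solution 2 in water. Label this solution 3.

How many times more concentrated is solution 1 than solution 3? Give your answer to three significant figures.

Step 1: 320 μL + 4350 μL = 4670 μL total → factor 4670/320 = 14.594
Step 2: 25 μL brought to 0.25 mL → factor 250/25 = 10
Step 3: 45-fold → factor 45
Dilution factor to solution 1 = 14.594; to solution 3 = 6567.2
[solution 1]/[solution 3] = (factor to solution 3)/(factor to solution 1) = 6567.2/14.594 = 450

450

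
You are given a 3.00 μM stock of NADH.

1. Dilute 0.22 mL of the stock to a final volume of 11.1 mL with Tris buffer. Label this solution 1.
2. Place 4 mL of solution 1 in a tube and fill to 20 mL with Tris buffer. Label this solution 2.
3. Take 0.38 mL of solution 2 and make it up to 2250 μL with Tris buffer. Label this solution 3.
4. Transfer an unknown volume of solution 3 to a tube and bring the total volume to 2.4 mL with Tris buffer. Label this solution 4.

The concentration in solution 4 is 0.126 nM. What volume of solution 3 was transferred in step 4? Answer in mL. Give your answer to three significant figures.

0.151 mL

Step 1: 0.22 mL brought to 11.1 mL → factor 11.1/0.22 = 50.455
Step 2: 4 mL brought to 20 mL → factor 20/4 = 5
Step 3: 0.38 mL brought to 2250 μL → factor 2.25/0.38 = 5.9211
Step 4: v brought to 2.4 mL → factor = 2.4 mL/v
Product of known-step factors = 1493.7
Overall factor = 3.00 μM / (0.126 nM) = 23810
Step-4 factor = 23810 / 1493.7 = 15.94
v = 2.4 mL / 15.94 = 0.151 mL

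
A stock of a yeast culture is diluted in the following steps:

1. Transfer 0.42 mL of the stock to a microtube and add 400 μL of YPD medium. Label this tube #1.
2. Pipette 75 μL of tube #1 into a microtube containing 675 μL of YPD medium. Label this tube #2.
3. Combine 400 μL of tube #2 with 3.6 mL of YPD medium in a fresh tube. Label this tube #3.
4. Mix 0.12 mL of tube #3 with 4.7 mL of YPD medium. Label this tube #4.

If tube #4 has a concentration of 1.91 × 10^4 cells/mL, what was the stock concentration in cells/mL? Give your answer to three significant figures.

1.50 × 10^8 cells/mL

Step 1: 0.42 mL + 400 μL = 0.82 mL total → factor 0.82/0.42 = 1.9524
Step 2: 75 μL + 675 μL = 750 μL total → factor 750/75 = 10
Step 3: 400 μL + 3.6 mL = 4000 μL total → factor 4000/400 = 10
Step 4: 0.12 mL + 4.7 mL = 4.82 mL total → factor 4.82/0.12 = 40.167
Overall dilution factor = 1.9524 × 10 × 10 × 40.167 = 7842.1
Stock = 1.91 × 10^4 cells/mL × 7842.1 = 1.50 × 10^8 cells/mL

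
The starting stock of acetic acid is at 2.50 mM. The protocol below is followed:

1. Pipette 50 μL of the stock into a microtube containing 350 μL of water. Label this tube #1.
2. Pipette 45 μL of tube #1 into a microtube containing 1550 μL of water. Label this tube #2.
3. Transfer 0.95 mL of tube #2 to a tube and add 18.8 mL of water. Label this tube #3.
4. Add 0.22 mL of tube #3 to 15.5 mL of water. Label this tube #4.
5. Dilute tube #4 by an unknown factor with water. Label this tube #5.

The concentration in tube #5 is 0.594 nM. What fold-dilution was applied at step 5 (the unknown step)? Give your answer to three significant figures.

9.99-fold

Step 1: 50 μL + 350 μL = 400 μL total → factor 400/50 = 8
Step 2: 45 μL + 1550 μL = 1595 μL total → factor 1595/45 = 35.444
Step 3: 0.95 mL + 18.8 mL = 19.75 mL total → factor 19.75/0.95 = 20.789
Step 4: 0.22 mL + 15.5 mL = 15.72 mL total → factor 15.72/0.22 = 71.455
Step 5: unknown factor x
Product of known-step factors = 4.2122 × 10^5
Overall factor = 2.50 mM / (0.594 nM) = 4.2088 × 10^6
x = 4.2088 × 10^6 / 4.2122 × 10^5 = 9.99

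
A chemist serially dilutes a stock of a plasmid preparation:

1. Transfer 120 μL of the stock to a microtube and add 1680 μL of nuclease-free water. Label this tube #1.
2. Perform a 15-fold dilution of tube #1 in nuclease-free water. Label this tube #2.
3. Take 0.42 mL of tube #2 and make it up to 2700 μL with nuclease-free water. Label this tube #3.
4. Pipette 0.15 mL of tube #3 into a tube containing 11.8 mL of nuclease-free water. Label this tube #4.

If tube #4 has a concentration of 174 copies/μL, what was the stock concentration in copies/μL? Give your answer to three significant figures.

2.01 × 10^7 copies/μL

Step 1: 120 μL + 1680 μL = 1800 μL total → factor 1800/120 = 15
Step 2: 15-fold → factor 15
Step 3: 0.42 mL brought to 2700 μL → factor 2.7/0.42 = 6.4286
Step 4: 0.15 mL + 11.8 mL = 11.95 mL total → factor 11.95/0.15 = 79.667
Overall dilution factor = 15 × 15 × 6.4286 × 79.667 = 1.1523 × 10^5
Stock = 174 copies/μL × 1.1523 × 10^5 = 2.01 × 10^7 copies/μL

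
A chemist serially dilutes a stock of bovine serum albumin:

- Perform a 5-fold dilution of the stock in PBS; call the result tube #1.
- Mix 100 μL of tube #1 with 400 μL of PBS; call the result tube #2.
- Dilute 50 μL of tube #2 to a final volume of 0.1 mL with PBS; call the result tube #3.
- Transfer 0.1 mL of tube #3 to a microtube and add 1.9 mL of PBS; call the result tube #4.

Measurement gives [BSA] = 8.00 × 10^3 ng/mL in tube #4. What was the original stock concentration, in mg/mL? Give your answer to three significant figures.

Step 1: 5-fold → factor 5
Step 2: 100 μL + 400 μL = 500 μL total → factor 500/100 = 5
Step 3: 50 μL brought to 0.1 mL → factor 100/50 = 2
Step 4: 0.1 mL + 1.9 mL = 2 mL total → factor 2/0.1 = 20
Overall dilution factor = 5 × 5 × 2 × 20 = 1000
Stock = 8.00 × 10^3 ng/mL × 1000 = 8.000 × 10^6 ng/mL = 8.00 mg/mL

8.00 mg/mL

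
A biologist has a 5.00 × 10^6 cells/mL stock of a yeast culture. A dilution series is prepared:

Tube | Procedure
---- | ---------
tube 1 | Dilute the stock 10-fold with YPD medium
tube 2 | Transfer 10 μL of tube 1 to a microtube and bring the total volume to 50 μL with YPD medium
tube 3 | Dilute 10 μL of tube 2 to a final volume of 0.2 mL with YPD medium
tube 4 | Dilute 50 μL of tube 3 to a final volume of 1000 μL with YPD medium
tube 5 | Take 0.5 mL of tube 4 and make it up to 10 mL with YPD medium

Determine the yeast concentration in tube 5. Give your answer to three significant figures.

Step 1: 10-fold → factor 10
Step 2: 10 μL brought to 50 μL → factor 50/10 = 5
Step 3: 10 μL brought to 0.2 mL → factor 200/10 = 20
Step 4: 50 μL brought to 1000 μL → factor 1000/50 = 20
Step 5: 0.5 mL brought to 10 mL → factor 10/0.5 = 20
Overall dilution factor = 10 × 5 × 20 × 20 × 20 = 4 × 10^5
Final = 5.00 × 10^6 cells/mL / 4 × 10^5 = 12.5 cells/mL

12.5 cells/mL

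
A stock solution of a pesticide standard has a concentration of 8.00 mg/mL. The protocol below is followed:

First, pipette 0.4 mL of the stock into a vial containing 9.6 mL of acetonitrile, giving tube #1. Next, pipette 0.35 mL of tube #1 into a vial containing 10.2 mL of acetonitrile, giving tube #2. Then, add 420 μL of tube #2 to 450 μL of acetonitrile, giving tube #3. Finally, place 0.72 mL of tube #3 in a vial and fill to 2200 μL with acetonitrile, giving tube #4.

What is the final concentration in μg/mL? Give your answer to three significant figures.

1.68 μg/mL

Step 1: 0.4 mL + 9.6 mL = 10 mL total → factor 10/0.4 = 25
Step 2: 0.35 mL + 10.2 mL = 10.55 mL total → factor 10.55/0.35 = 30.143
Step 3: 420 μL + 450 μL = 870 μL total → factor 870/420 = 2.0714
Step 4: 0.72 mL brought to 2200 μL → factor 2.2/0.72 = 3.0556
Overall dilution factor = 25 × 30.143 × 2.0714 × 3.0556 = 4769.6
Final = 8.00 mg/mL / 4769.6 = 0.001677 mg/mL = 1.68 μg/mL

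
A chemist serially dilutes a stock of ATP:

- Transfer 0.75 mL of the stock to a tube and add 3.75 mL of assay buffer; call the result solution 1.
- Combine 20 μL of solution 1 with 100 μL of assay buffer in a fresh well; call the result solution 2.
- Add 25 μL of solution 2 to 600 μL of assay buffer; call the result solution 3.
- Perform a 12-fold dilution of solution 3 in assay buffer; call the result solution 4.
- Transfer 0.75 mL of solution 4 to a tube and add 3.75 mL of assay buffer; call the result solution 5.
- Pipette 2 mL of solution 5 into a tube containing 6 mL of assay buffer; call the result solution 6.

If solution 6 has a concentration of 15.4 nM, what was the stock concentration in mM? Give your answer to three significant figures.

3.99 mM

Step 1: 0.75 mL + 3.75 mL = 4.5 mL total → factor 4.5/0.75 = 6
Step 2: 20 μL + 100 μL = 120 μL total → factor 120/20 = 6
Step 3: 25 μL + 600 μL = 625 μL total → factor 625/25 = 25
Step 4: 12-fold → factor 12
Step 5: 0.75 mL + 3.75 mL = 4.5 mL total → factor 4.5/0.75 = 6
Step 6: 2 mL + 6 mL = 8 mL total → factor 8/2 = 4
Overall dilution factor = 6 × 6 × 25 × 12 × 6 × 4 = 2.592 × 10^5
Stock = 15.4 nM × 2.592 × 10^5 = 3.992 × 10^6 nM = 3.99 mM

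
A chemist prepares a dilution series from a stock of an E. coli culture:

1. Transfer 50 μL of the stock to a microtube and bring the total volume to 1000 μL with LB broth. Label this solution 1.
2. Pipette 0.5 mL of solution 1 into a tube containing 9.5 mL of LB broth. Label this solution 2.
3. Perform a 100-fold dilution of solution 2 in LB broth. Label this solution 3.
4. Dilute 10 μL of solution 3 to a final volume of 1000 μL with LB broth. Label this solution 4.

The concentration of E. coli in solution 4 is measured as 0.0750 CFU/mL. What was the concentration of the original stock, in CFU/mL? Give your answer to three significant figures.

3.00 × 10^5 CFU/mL

Step 1: 50 μL brought to 1000 μL → factor 1000/50 = 20
Step 2: 0.5 mL + 9.5 mL = 10 mL total → factor 10/0.5 = 20
Step 3: 100-fold → factor 100
Step 4: 10 μL brought to 1000 μL → factor 1000/10 = 100
Overall dilution factor = 20 × 20 × 100 × 100 = 4 × 10^6
Stock = 0.0750 CFU/mL × 4 × 10^6 = 3.00 × 10^5 CFU/mL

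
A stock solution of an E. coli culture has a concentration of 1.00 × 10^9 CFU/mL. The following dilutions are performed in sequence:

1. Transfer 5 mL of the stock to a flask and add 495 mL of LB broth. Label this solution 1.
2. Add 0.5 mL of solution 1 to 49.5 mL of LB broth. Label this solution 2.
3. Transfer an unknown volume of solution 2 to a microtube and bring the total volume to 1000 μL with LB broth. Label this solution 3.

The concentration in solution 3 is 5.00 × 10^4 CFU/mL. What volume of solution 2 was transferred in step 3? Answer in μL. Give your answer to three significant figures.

Step 1: 5 mL + 495 mL = 500 mL total → factor 500/5 = 100
Step 2: 0.5 mL + 49.5 mL = 50 mL total → factor 50/0.5 = 100
Step 3: v brought to 1000 μL → factor = 1000 μL/v
Product of known-step factors = 10000
Overall factor = 1.00 × 10^9 CFU/mL / (5.00 × 10^4 CFU/mL) = 20000
Step-3 factor = 20000 / 10000 = 2
v = 1000 μL / 2 = 500 μL

500 μL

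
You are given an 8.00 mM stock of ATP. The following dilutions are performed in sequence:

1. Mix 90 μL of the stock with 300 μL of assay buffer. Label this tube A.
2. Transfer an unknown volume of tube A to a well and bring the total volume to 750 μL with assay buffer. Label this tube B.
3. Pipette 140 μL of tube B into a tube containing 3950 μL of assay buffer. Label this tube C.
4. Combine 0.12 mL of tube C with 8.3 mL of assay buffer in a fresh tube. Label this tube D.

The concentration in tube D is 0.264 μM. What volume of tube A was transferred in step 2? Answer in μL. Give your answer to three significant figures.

Step 1: 90 μL + 300 μL = 390 μL total → factor 390/90 = 4.3333
Step 2: v brought to 750 μL → factor = 750 μL/v
Step 3: 140 μL + 3950 μL = 4090 μL total → factor 4090/140 = 29.214
Step 4: 0.12 mL + 8.3 mL = 8.42 mL total → factor 8.42/0.12 = 70.167
Product of known-step factors = 8882.8
Overall factor = 8.00 mM / (0.264 μM) = 30303
Step-2 factor = 30303 / 8882.8 = 3.4114
v = 750 μL / 3.4114 = 220 μL

220 μL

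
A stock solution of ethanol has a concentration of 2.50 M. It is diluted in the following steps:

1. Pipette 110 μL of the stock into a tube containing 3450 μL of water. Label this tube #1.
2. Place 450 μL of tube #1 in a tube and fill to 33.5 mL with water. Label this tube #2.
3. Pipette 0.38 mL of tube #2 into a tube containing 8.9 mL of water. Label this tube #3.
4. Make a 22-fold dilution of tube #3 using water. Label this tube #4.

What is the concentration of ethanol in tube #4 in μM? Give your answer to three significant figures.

Step 1: 110 μL + 3450 μL = 3560 μL total → factor 3560/110 = 32.364
Step 2: 450 μL brought to 33.5 mL → factor 33500/450 = 74.444
Step 3: 0.38 mL + 8.9 mL = 9.28 mL total → factor 9.28/0.38 = 24.421
Step 4: 22-fold → factor 22
Overall dilution factor = 32.364 × 74.444 × 24.421 × 22 = 1.2944 × 10^6
Final = 2.50 M / 1.2944 × 10^6 = 1.931 × 10^-6 M = 1.93 μM

1.93 μM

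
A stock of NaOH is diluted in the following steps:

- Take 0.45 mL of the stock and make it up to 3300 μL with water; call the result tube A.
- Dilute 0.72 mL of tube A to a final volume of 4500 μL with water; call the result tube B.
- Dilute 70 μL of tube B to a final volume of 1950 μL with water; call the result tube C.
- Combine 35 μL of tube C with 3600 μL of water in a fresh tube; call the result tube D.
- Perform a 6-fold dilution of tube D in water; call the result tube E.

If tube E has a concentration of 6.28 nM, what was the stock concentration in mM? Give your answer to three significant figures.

Step 1: 0.45 mL brought to 3300 μL → factor 3.3/0.45 = 7.3333
Step 2: 0.72 mL brought to 4500 μL → factor 4.5/0.72 = 6.25
Step 3: 70 μL brought to 1950 μL → factor 1950/70 = 27.857
Step 4: 35 μL + 3600 μL = 3635 μL total → factor 3635/35 = 103.86
Step 5: 6-fold → factor 6
Overall dilution factor = 7.3333 × 6.25 × 27.857 × 103.86 × 6 = 7.9562 × 10^5
Stock = 6.28 nM × 7.9562 × 10^5 = 4.996 × 10^6 nM = 5.00 mM

5.00 mM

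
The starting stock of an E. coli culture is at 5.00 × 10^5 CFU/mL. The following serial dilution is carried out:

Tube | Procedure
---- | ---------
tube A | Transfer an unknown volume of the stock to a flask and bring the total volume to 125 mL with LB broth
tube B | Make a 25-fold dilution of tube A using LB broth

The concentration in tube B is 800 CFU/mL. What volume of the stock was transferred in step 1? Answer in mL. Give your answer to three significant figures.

5.00 mL

Step 1: v brought to 125 mL → factor = 125 mL/v
Step 2: 25-fold → factor 25
Product of known-step factors = 25
Overall factor = 5.00 × 10^5 CFU/mL / (800 CFU/mL) = 625
Step-1 factor = 625 / 25 = 25
v = 125 mL / 25 = 5.00 mL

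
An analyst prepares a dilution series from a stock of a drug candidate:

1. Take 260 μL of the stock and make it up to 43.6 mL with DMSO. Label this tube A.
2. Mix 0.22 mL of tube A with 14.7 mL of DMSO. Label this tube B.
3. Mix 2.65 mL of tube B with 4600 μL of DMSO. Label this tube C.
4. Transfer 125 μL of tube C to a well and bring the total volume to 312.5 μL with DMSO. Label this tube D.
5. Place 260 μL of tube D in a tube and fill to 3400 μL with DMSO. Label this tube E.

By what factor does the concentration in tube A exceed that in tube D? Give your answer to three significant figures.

464

Step 1: 260 μL brought to 43.6 mL → factor 43600/260 = 167.69
Step 2: 0.22 mL + 14.7 mL = 14.92 mL total → factor 14.92/0.22 = 67.818
Step 3: 2.65 mL + 4600 μL = 7.25 mL total → factor 7.25/2.65 = 2.7358
Step 4: 125 μL brought to 312.5 μL → factor 312.5/125 = 2.5
Dilution factor to tube A = 167.69; to tube D = 77784
[tube A]/[tube D] = (factor to tube D)/(factor to tube A) = 77784/167.69 = 464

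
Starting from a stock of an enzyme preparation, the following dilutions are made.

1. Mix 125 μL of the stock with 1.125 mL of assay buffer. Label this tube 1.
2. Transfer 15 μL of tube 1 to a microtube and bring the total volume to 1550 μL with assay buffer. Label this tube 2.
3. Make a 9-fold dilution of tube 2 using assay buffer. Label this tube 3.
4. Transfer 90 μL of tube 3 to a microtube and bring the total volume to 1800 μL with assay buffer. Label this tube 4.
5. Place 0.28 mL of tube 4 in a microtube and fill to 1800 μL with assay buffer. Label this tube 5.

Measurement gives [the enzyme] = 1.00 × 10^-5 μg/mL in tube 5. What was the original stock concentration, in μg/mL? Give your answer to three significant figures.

Step 1: 125 μL + 1.125 mL = 1250 μL total → factor 1250/125 = 10
Step 2: 15 μL brought to 1550 μL → factor 1550/15 = 103.33
Step 3: 9-fold → factor 9
Step 4: 90 μL brought to 1800 μL → factor 1800/90 = 20
Step 5: 0.28 mL brought to 1800 μL → factor 1.8/0.28 = 6.4286
Overall dilution factor = 10 × 103.33 × 9 × 20 × 6.4286 = 1.1957 × 10^6
Stock = 1.00 × 10^-5 μg/mL × 1.1957 × 10^6 = 12.0 μg/mL

12.0 μg/mL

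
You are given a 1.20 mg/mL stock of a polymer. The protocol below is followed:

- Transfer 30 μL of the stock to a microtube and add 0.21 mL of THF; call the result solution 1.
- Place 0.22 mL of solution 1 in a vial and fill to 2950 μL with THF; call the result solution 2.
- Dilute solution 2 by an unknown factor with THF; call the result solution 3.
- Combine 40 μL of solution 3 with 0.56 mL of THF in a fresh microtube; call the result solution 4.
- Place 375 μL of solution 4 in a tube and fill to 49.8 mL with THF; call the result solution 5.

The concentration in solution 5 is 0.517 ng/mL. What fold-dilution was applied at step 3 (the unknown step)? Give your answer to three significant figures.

10.9-fold

Step 1: 30 μL + 0.21 mL = 240 μL total → factor 240/30 = 8
Step 2: 0.22 mL brought to 2950 μL → factor 2.95/0.22 = 13.409
Step 3: unknown factor x
Step 4: 40 μL + 0.56 mL = 600 μL total → factor 600/40 = 15
Step 5: 375 μL brought to 49.8 mL → factor 49800/375 = 132.8
Product of known-step factors = 2.1369 × 10^5
Overall factor = 1.20 mg/mL / (0.517 ng/mL) = 2.3211 × 10^6
x = 2.3211 × 10^6 / 2.1369 × 10^5 = 10.9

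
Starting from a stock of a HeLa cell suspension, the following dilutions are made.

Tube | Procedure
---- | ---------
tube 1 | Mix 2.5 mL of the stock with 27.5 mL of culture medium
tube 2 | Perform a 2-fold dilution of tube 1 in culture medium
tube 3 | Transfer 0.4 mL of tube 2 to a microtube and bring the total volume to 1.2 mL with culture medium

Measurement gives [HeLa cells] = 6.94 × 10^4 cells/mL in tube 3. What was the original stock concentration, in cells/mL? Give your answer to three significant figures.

Step 1: 2.5 mL + 27.5 mL = 30 mL total → factor 30/2.5 = 12
Step 2: 2-fold → factor 2
Step 3: 0.4 mL brought to 1.2 mL → factor 1.2/0.4 = 3
Overall dilution factor = 12 × 2 × 3 = 72
Stock = 6.94 × 10^4 cells/mL × 72 = 5.00 × 10^6 cells/mL

5.00 × 10^6 cells/mL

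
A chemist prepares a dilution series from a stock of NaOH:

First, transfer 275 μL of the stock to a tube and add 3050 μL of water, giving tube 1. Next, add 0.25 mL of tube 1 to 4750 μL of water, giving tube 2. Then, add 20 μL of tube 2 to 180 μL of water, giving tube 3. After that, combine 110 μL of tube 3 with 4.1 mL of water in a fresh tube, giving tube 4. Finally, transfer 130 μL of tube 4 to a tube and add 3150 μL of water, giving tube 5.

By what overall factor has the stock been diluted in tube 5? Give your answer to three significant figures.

Step 1: 275 μL + 3050 μL = 3325 μL total → factor 3325/275 = 12.091
Step 2: 0.25 mL + 4750 μL = 5 mL total → factor 5/0.25 = 20
Step 3: 20 μL + 180 μL = 200 μL total → factor 200/20 = 10
Step 4: 110 μL + 4.1 mL = 4210 μL total → factor 4210/110 = 38.273
Step 5: 130 μL + 3150 μL = 3280 μL total → factor 3280/130 = 25.231
Overall dilution factor = 12.091 × 20 × 10 × 38.273 × 25.231 = 2.3351 × 10^6

2.34 × 10^6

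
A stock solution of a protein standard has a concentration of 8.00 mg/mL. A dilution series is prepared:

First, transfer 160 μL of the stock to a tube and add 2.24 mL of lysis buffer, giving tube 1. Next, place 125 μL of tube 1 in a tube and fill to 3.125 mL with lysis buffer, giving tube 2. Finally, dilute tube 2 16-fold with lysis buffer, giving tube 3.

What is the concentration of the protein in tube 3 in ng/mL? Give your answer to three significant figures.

Step 1: 160 μL + 2.24 mL = 2400 μL total → factor 2400/160 = 15
Step 2: 125 μL brought to 3.125 mL → factor 3125/125 = 25
Step 3: 16-fold → factor 16
Overall dilution factor = 15 × 25 × 16 = 6000
Final = 8.00 mg/mL / 6000 = 0.001333 mg/mL = 1.33 × 10^3 ng/mL

1.33 × 10^3 ng/mL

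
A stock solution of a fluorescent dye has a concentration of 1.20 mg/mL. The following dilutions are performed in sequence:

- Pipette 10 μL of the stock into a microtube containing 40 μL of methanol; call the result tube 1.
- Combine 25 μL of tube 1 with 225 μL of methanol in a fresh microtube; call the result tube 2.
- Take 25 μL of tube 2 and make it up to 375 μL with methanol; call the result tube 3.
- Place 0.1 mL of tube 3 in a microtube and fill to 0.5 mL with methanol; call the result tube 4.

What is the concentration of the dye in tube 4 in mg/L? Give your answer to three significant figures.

0.320 mg/L

Step 1: 10 μL + 40 μL = 50 μL total → factor 50/10 = 5
Step 2: 25 μL + 225 μL = 250 μL total → factor 250/25 = 10
Step 3: 25 μL brought to 375 μL → factor 375/25 = 15
Step 4: 0.1 mL brought to 0.5 mL → factor 0.5/0.1 = 5
Overall dilution factor = 5 × 10 × 15 × 5 = 3750
Final = 1.20 mg/mL / 3750 = 0.0003200 mg/mL = 0.320 mg/L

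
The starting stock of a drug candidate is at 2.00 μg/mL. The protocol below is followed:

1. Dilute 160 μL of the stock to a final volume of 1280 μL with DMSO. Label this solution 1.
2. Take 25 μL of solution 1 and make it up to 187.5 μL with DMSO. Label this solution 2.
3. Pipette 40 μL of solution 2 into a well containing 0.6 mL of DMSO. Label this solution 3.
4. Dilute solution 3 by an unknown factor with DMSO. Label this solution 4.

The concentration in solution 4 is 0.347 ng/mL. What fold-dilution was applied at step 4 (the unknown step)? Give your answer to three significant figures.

Step 1: 160 μL brought to 1280 μL → factor 1280/160 = 8
Step 2: 25 μL brought to 187.5 μL → factor 187.5/25 = 7.5
Step 3: 40 μL + 0.6 mL = 640 μL total → factor 640/40 = 16
Step 4: unknown factor x
Product of known-step factors = 960
Overall factor = 2.00 μg/mL / (0.347 ng/mL) = 5763.7
x = 5763.7 / 960 = 6.00

6.00-fold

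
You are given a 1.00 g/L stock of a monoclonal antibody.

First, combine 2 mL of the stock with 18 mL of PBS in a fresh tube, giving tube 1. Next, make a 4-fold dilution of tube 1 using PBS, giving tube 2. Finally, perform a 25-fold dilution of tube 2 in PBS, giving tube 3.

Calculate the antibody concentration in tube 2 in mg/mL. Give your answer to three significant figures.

0.0250 mg/mL

Step 1: 2 mL + 18 mL = 20 mL total → factor 20/2 = 10
Step 2: 4-fold → factor 4
Dilution factor through tube 2 = 10 × 4 = 40
[tube 2] = 1.00 g/L / 40 = 0.02500 g/L = 0.0250 mg/mL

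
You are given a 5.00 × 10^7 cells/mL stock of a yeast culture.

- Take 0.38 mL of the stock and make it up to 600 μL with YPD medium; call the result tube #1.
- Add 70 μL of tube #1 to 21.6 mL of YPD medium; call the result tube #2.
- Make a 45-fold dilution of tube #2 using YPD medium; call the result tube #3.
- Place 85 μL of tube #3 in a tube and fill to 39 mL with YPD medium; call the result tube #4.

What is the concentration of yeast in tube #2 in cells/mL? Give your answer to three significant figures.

Step 1: 0.38 mL brought to 600 μL → factor 0.6/0.38 = 1.5789
Step 2: 70 μL + 21.6 mL = 21670 μL total → factor 21670/70 = 309.57
Dilution factor through tube #2 = 1.5789 × 309.57 = 488.8
[tube #2] = 5.00 × 10^7 cells/mL / 488.8 = 1.02 × 10^5 cells/mL

1.02 × 10^5 cells/mL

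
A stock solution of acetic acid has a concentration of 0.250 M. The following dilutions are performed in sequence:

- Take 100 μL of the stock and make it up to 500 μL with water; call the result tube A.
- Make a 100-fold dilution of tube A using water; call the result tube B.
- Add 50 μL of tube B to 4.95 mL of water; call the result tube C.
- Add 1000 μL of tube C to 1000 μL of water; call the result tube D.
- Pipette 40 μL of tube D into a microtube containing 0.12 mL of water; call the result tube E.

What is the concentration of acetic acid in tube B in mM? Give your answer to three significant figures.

0.500 mM

Step 1: 100 μL brought to 500 μL → factor 500/100 = 5
Step 2: 100-fold → factor 100
Dilution factor through tube B = 5 × 100 = 500
[tube B] = 0.250 M / 500 = 0.0005000 M = 0.500 mM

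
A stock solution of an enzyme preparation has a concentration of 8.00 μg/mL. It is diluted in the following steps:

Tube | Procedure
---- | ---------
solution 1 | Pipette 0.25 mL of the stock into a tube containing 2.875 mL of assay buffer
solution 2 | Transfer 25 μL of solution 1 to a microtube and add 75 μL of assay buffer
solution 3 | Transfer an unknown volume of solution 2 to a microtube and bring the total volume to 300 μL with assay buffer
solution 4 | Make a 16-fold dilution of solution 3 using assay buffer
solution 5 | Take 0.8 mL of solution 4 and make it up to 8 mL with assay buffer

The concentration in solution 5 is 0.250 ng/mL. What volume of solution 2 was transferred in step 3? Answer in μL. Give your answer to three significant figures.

75.0 μL

Step 1: 0.25 mL + 2.875 mL = 3.125 mL total → factor 3.125/0.25 = 12.5
Step 2: 25 μL + 75 μL = 100 μL total → factor 100/25 = 4
Step 3: v brought to 300 μL → factor = 300 μL/v
Step 4: 16-fold → factor 16
Step 5: 0.8 mL brought to 8 mL → factor 8/0.8 = 10
Product of known-step factors = 8000
Overall factor = 8.00 μg/mL / (0.250 ng/mL) = 32000
Step-3 factor = 32000 / 8000 = 4
v = 300 μL / 4 = 75.0 μL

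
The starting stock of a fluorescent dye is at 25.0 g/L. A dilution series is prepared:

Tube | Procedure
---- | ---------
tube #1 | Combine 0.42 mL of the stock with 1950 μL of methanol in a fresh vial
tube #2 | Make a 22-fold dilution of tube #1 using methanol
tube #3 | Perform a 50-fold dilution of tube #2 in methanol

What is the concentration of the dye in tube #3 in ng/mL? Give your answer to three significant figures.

4.03 × 10^3 ng/mL

Step 1: 0.42 mL + 1950 μL = 2.37 mL total → factor 2.37/0.42 = 5.6429
Step 2: 22-fold → factor 22
Step 3: 50-fold → factor 50
Overall dilution factor = 5.6429 × 22 × 50 = 6207.1
Final = 25.0 g/L / 6207.1 = 0.004028 g/L = 4.03 × 10^3 ng/mL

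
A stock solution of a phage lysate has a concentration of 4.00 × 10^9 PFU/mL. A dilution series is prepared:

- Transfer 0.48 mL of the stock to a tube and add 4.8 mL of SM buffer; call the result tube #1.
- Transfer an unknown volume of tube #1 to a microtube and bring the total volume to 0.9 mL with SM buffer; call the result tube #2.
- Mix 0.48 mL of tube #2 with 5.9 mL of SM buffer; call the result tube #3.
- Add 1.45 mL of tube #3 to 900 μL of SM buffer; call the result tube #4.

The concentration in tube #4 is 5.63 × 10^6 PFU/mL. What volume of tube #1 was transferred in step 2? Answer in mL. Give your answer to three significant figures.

0.300 mL

Step 1: 0.48 mL + 4.8 mL = 5.28 mL total → factor 5.28/0.48 = 11
Step 2: v brought to 0.9 mL → factor = 0.9 mL/v
Step 3: 0.48 mL + 5.9 mL = 6.38 mL total → factor 6.38/0.48 = 13.292
Step 4: 1.45 mL + 900 μL = 2.35 mL total → factor 2.35/1.45 = 1.6207
Product of known-step factors = 236.96
Overall factor = 4.00 × 10^9 PFU/mL / (5.63 × 10^6 PFU/mL) = 710.48
Step-2 factor = 710.48 / 236.96 = 2.9983
v = 0.9 mL / 2.9983 = 0.300 mL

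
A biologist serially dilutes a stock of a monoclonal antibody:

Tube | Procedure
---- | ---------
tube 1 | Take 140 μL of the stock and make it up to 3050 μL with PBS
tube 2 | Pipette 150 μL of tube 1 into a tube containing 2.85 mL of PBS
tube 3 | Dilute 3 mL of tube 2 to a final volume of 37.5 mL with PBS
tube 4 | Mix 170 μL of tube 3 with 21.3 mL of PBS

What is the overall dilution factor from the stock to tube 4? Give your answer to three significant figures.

6.88 × 10^5

Step 1: 140 μL brought to 3050 μL → factor 3050/140 = 21.786
Step 2: 150 μL + 2.85 mL = 3000 μL total → factor 3000/150 = 20
Step 3: 3 mL brought to 37.5 mL → factor 37.5/3 = 12.5
Step 4: 170 μL + 21.3 mL = 21470 μL total → factor 21470/170 = 126.29
Overall dilution factor = 21.786 × 20 × 12.5 × 126.29 = 6.8785 × 10^5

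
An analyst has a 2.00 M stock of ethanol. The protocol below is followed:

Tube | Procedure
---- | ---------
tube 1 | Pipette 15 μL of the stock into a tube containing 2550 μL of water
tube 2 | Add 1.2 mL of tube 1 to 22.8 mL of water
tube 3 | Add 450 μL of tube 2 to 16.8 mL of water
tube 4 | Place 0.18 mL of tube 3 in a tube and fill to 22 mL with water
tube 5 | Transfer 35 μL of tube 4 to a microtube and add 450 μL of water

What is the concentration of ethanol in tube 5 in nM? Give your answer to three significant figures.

Step 1: 15 μL + 2550 μL = 2565 μL total → factor 2565/15 = 171
Step 2: 1.2 mL + 22.8 mL = 24 mL total → factor 24/1.2 = 20
Step 3: 450 μL + 16.8 mL = 17250 μL total → factor 17250/450 = 38.333
Step 4: 0.18 mL brought to 22 mL → factor 22/0.18 = 122.22
Step 5: 35 μL + 450 μL = 485 μL total → factor 485/35 = 13.857
Overall dilution factor = 171 × 20 × 38.333 × 122.22 × 13.857 = 2.2204 × 10^8
Final = 2.00 M / 2.2204 × 10^8 = 9.007 × 10^-9 M = 9.01 nM

9.01 nM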